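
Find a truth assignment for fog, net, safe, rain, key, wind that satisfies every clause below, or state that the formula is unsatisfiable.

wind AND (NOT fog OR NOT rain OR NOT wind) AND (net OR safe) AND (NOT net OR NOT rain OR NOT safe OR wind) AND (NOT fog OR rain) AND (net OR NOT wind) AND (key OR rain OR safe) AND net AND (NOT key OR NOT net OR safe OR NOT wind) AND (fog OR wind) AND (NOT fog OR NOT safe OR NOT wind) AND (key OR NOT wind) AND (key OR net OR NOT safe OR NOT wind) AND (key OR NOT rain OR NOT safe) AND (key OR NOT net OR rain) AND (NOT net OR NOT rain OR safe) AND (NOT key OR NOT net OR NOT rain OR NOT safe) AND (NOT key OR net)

Unit clause (wind) forces wind = True.
In (net OR NOT wind) only net is left, so net = True.
In (key OR NOT wind) only key is left, so key = True.
In (NOT key OR NOT net OR safe OR NOT wind) only safe is left, so safe = True.
In (NOT fog OR NOT safe OR NOT wind) only NOT fog is left, so fog = False.
In (NOT key OR NOT net OR NOT rain OR NOT safe) only NOT rain is left, so rain = False.
All clauses satisfied.

fog = False, net = True, safe = True, rain = False, key = True, wind = True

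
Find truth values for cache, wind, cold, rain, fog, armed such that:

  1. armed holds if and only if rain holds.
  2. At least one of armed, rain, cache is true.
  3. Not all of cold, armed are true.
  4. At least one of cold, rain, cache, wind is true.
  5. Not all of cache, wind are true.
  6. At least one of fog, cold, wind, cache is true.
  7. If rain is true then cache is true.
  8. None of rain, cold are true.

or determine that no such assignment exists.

cache = True, wind = False, cold = False, rain = False, fog = True, armed = False

  (1) armed=F, rain=F — same ✓
  (2) {armed, rain, cache}: 1 true — at least one ✓
  (3) {cold, armed}: 0/2 true — not all ✓
  (4) {cold, rain, cache, wind}: 1 true — at least one ✓
  (5) {cache, wind}: 1/2 true — not all ✓
  (6) {fog, cold, wind, cache}: 2 true — at least one ✓
  (7) rain=F ⇒ cache: vacuous ✓
  (8) {rain, cold}: 0 true — none ✓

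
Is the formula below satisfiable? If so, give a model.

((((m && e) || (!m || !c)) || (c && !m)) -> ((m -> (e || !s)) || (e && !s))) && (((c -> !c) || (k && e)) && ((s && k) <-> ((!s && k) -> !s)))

c=F, m=F, k=T, s=T, e=F

  (((m && e) || (!m || !c)) || (c && !m)) -> ((m -> (e || !s)) || (e && !s)) = True
    ((m && e) || (!m || !c)) || (c && !m) = True
      (m && e) || (!m || !c) = True
        m && e = False
        !m || !c = True
          !m = True
          !c = True
      c && !m = False
        !m = True
    (m -> (e || !s)) || (e && !s) = True
      m -> (e || !s) = True
        e || !s = False
          !s = False
      e && !s = False
        !s = False
  ((c -> !c) || (k && e)) && ((s && k) <-> ((!s && k) -> !s)) = True
    (c -> !c) || (k && e) = True
      c -> !c = True
        !c = True
      k && e = False
    (s && k) <-> ((!s && k) -> !s) = True
      s && k = True
      (!s && k) -> !s = True
        !s && k = False
          !s = False
        !s = False
Both conjuncts True, so the formula holds.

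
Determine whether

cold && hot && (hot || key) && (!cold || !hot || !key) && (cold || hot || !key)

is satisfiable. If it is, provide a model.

cold: True, key: False, hot: True

Unit clause (cold) forces cold = True.
Unit clause (hot) forces hot = True.
In (!cold || !hot || !key) only !key is left, so key = False.
All clauses satisfied.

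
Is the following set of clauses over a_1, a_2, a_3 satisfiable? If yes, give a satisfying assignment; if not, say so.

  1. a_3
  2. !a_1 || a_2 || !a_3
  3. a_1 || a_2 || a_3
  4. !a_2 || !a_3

Unit clause (a_3) forces a_3 = True.
In (!a_2 || !a_3) only !a_2 is left, so a_2 = False.
In (!a_1 || a_2 || !a_3) only !a_1 is left, so a_1 = False.
Check each clause:
  (a_3): a_3 holds.
  (!a_1 || a_2 || !a_3): !a_1 holds.
  (a_1 || a_2 || a_3): a_3 holds.
  (!a_2 || !a_3): !a_2 holds.
All clauses satisfied.

a_1: False, a_2: False, a_3: True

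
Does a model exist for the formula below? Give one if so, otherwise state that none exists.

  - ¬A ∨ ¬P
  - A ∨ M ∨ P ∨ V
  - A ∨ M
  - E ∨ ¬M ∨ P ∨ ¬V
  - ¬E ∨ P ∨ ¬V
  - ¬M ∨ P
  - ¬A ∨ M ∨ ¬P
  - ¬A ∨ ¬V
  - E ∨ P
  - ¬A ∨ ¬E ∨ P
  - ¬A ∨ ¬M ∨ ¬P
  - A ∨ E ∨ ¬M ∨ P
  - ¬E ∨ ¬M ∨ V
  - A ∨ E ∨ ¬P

E = True, V = True, P = True, M = True, A = False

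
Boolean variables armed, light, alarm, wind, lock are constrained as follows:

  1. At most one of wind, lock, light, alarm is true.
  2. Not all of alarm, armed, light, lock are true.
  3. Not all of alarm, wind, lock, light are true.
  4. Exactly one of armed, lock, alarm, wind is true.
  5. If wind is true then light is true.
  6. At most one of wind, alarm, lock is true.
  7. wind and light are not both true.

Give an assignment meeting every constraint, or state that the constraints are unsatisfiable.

armed = False, light = False, alarm = False, wind = False, lock = True

  (1) {wind, lock, light, alarm}: 1 true — at most one ✓
  (2) {alarm, armed, light, lock}: 1/4 true — not all ✓
  (3) {alarm, wind, lock, light}: 1/4 true — not all ✓
  (4) {armed, lock, alarm, wind}: 1 true — exactly one ✓
  (5) wind=F ⇒ light: vacuous ✓
  (6) {wind, alarm, lock}: 1 true — at most one ✓
  (7) wind=F, light=F — not both ✓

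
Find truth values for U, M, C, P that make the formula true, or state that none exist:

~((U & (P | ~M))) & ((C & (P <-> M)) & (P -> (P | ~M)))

U=F, M=F, C=T, P=F

  ~((U & (P | ~M))) = True
    U & (P | ~M) = False
      P | ~M = True
        ~M = True
  (C & (P <-> M)) & (P -> (P | ~M)) = True
    C & (P <-> M) = True
      P <-> M = True
    P -> (P | ~M) = True
      P | ~M = True
        ~M = True
Both conjuncts True, so the formula holds.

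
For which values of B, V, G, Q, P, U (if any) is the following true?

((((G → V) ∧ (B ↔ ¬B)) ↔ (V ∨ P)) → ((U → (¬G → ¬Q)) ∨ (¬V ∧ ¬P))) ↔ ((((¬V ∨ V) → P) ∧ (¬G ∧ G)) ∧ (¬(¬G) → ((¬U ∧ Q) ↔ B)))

Case G = True: the formula becomes (((V ∧ (B ↔ ¬B)) ↔ (V ∨ P)) → True) ↔ (False ∧ ((¬U ∧ Q) ↔ B)) = False.
Case G = False: the formula simplifies to ¬((((B ↔ ¬B) ↔ (V ∨ P)) → ((U → ¬Q) ∨ (¬V ∧ ¬P)))).
  Q = True: simplifies to ¬((((B ↔ ¬B) ↔ (V ∨ P)) → (¬U ∨ (¬V ∧ ¬P)))).
    U = True: simplifies to ¬((((B ↔ ¬B) ↔ (V ∨ P)) → (¬V ∧ ¬P))).
      V = True: simplifies to ¬(¬((B ↔ ¬B))).
        B = True: this becomes ¬(¬False) = False.
        B = False: this becomes ¬(¬False) = False.
      V = False: simplifies to ¬((((B ↔ ¬B) ↔ P) → ¬P)).
        P = True: simplifies to ¬(¬((B ↔ ¬B))).
          B = True: this becomes ¬(¬False) = False.
          B = False: this becomes ¬(¬False) = False.
        P = False: this becomes ¬((¬((B ↔ ¬B)) → True)) = False.
    U = False: this becomes ¬((((B ↔ ¬B) ↔ (V ∨ P)) → True)) = False.
  Q = False: this becomes ¬((((B ↔ ¬B) ↔ (V ∨ P)) → True)) = False.
Both cases fail — unsatisfiable.

Unsatisfiable — no assignment works.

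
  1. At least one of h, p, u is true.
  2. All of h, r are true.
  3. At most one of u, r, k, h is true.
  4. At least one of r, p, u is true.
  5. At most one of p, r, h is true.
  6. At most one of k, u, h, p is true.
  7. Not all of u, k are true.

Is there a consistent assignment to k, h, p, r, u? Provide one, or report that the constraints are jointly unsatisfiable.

Case h = True:
  (2) forces r = True.
  Constraint (3) is violated (r=T, h=T) — contradiction.
Case h = False:
  Constraint (2) is violated (h=F) — contradiction.
Both cases fail — unsatisfiable.

No satisfying assignment exists.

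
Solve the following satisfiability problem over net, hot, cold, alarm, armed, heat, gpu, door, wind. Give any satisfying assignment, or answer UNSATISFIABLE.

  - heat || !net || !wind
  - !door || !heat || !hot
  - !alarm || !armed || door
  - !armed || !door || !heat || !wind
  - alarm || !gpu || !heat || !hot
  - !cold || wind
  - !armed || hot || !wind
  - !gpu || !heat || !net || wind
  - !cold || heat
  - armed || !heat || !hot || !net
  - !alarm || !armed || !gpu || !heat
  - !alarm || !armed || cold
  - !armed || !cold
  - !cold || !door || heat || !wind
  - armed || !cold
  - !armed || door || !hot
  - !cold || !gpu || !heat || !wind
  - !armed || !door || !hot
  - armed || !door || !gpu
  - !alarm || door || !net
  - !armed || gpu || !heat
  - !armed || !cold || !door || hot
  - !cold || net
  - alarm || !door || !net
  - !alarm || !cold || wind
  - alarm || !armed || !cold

net: False, hot: True, cold: False, alarm: False, armed: False, heat: False, gpu: True, door: False, wind: True

Set net = False.
  then (!cold || net) forces cold = False.
Set hot = True.
Set alarm = False.
Try armed = True:
  (!armed || door || !hot) forces door = True.
  clause (!armed || !door || !hot) is falsified — backtrack.
So armed = False.
Set heat = False.
Set gpu = True.
  then (armed || !door || !gpu) forces door = False.
Set wind = True.
All clauses satisfied.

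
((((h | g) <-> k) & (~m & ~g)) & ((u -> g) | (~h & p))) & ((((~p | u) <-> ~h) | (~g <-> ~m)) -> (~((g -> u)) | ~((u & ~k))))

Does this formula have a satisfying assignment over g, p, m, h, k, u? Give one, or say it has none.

g=F; p=F; m=F; h=F; k=F; u=F

  (((h | g) <-> k) & (~m & ~g)) & ((u -> g) | (~h & p)) = True
    ((h | g) <-> k) & (~m & ~g) = True
      (h | g) <-> k = True
        h | g = False
      ~m & ~g = True
        ~m = True
        ~g = True
    (u -> g) | (~h & p) = True
      u -> g = True
      ~h & p = False
        ~h = True
  (((~p | u) <-> ~h) | (~g <-> ~m)) -> (~((g -> u)) | ~((u & ~k))) = True
    ((~p | u) <-> ~h) | (~g <-> ~m) = True
      (~p | u) <-> ~h = True
        ~p | u = True
          ~p = True
        ~h = True
      ~g <-> ~m = True
        ~g = True
        ~m = True
    ~((g -> u)) | ~((u & ~k)) = True
      ~((g -> u)) = False
        g -> u = True
      ~((u & ~k)) = True
        u & ~k = False
          ~k = True
Both conjuncts True, so the formula holds.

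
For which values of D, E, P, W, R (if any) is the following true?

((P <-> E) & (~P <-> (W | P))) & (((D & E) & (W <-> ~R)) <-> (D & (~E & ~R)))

D: False, E: False, P: False, W: True, R: False

  (P <-> E) & (~P <-> (W | P)) = True
    P <-> E = True
    ~P <-> (W | P) = True
      ~P = True
      W | P = True
  ((D & E) & (W <-> ~R)) <-> (D & (~E & ~R)) = True
    (D & E) & (W <-> ~R) = False
      D & E = False
      W <-> ~R = True
        ~R = True
    D & (~E & ~R) = False
      ~E & ~R = True
        ~E = True
        ~R = True
Both conjuncts True, so the formula holds.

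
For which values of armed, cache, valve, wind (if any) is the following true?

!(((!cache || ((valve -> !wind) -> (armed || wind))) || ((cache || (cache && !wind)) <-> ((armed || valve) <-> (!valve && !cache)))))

armed: False; cache: True; valve: True; wind: False

  !(((!cache || ((valve -> !wind) -> (armed || wind))) || ((cache || (cache && !wind)) <-> ((armed || valve) <-> (!valve && !cache))))) = True
    (!cache || ((valve -> !wind) -> (armed || wind))) || ((cache || (cache && !wind)) <-> ((armed || valve) <-> (!valve && !cache))) = False
      !cache || ((valve -> !wind) -> (armed || wind)) = False
        !cache = False
        (valve -> !wind) -> (armed || wind) = False
          valve -> !wind = True
            !wind = True
          armed || wind = False
      (cache || (cache && !wind)) <-> ((armed || valve) <-> (!valve && !cache)) = False
        cache || (cache && !wind) = True
          cache && !wind = True
            !wind = True
        (armed || valve) <-> (!valve && !cache) = False
          armed || valve = True
          !valve && !cache = False
            !valve = False
            !cache = False
The formula evaluates to True.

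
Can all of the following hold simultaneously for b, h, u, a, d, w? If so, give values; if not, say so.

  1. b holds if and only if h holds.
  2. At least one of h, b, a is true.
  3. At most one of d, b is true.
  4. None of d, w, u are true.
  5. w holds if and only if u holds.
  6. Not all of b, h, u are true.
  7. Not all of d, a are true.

b = True; h = True; u = False; a = False; d = False; w = False

  (1) b=T, h=T — same ✓
  (2) {h, b, a}: 2 true — at least one ✓
  (3) {d, b}: 1 true — at most one ✓
  (4) {d, w, u}: 0 true — none ✓
  (5) w=F, u=F — same ✓
  (6) {b, h, u}: 2/3 true — not all ✓
  (7) {d, a}: 0/2 true — not all ✓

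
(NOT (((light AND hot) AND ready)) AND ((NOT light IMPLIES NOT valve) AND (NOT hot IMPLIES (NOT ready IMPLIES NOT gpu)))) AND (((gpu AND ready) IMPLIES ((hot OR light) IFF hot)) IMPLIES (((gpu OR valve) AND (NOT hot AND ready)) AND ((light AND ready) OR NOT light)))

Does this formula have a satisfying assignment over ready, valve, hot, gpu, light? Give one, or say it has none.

ready: True; valve: False; hot: False; gpu: True; light: True

  NOT (((light AND hot) AND ready)) AND ((NOT light IMPLIES NOT valve) AND (NOT hot IMPLIES (NOT ready IMPLIES NOT gpu))) = True
    NOT (((light AND hot) AND ready)) = True
      (light AND hot) AND ready = False
        light AND hot = False
    (NOT light IMPLIES NOT valve) AND (NOT hot IMPLIES (NOT ready IMPLIES NOT gpu)) = True
      NOT light IMPLIES NOT valve = True
        NOT light = False
        NOT valve = True
      NOT hot IMPLIES (NOT ready IMPLIES NOT gpu) = True
        NOT hot = True
        NOT ready IMPLIES NOT gpu = True
          NOT ready = False
          NOT gpu = False
  ((gpu AND ready) IMPLIES ((hot OR light) IFF hot)) IMPLIES (((gpu OR valve) AND (NOT hot AND ready)) AND ((light AND ready) OR NOT light)) = True
    (gpu AND ready) IMPLIES ((hot OR light) IFF hot) = False
      gpu AND ready = True
      (hot OR light) IFF hot = False
        hot OR light = True
    ((gpu OR valve) AND (NOT hot AND ready)) AND ((light AND ready) OR NOT light) = True
      (gpu OR valve) AND (NOT hot AND ready) = True
        gpu OR valve = True
        NOT hot AND ready = True
          NOT hot = True
      (light AND ready) OR NOT light = True
        light AND ready = True
        NOT light = False
Both conjuncts True, so the formula holds.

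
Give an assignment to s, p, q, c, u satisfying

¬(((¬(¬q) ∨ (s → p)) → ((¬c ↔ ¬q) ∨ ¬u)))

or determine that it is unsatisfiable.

s: False, p: False, q: False, c: True, u: True

  ¬(((¬(¬q) ∨ (s → p)) → ((¬c ↔ ¬q) ∨ ¬u))) = True
    (¬(¬q) ∨ (s → p)) → ((¬c ↔ ¬q) ∨ ¬u) = False
      ¬(¬q) ∨ (s → p) = True
        ¬(¬q) = False
          ¬q = True
        s → p = True
      (¬c ↔ ¬q) ∨ ¬u = False
        ¬c ↔ ¬q = False
          ¬c = False
          ¬q = True
        ¬u = False
The formula evaluates to True.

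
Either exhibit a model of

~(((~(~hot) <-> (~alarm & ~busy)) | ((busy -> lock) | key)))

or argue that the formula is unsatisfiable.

busy: True; key: False; hot: True; alarm: False; lock: False

  ~(((~(~hot) <-> (~alarm & ~busy)) | ((busy -> lock) | key))) = True
    (~(~hot) <-> (~alarm & ~busy)) | ((busy -> lock) | key) = False
      ~(~hot) <-> (~alarm & ~busy) = False
        ~(~hot) = True
          ~hot = False
        ~alarm & ~busy = False
          ~alarm = True
          ~busy = False
      (busy -> lock) | key = False
        busy -> lock = False
The formula evaluates to True.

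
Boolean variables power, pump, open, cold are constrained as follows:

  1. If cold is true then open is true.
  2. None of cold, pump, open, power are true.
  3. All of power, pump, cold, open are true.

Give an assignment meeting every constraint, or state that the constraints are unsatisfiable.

The formula is unsatisfiable.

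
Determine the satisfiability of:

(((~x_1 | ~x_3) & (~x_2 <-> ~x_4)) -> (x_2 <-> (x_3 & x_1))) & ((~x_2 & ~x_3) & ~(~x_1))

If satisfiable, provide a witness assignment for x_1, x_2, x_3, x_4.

x_1 = True, x_2 = False, x_3 = False, x_4 = True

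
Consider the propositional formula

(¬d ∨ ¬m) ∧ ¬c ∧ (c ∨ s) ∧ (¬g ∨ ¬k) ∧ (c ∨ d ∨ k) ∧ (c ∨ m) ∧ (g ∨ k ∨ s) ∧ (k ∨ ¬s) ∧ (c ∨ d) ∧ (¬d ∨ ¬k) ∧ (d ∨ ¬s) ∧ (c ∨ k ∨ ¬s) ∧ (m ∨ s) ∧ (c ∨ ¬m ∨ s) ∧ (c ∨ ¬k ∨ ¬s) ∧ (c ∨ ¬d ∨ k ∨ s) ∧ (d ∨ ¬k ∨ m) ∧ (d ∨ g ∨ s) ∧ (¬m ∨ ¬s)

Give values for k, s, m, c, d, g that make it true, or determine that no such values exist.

No satisfying assignment exists.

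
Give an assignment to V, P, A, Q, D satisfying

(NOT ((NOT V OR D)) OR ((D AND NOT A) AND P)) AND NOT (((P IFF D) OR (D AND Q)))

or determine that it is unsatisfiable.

V = True, P = True, A = True, Q = True, D = False

  NOT ((NOT V OR D)) OR ((D AND NOT A) AND P) = True
    NOT ((NOT V OR D)) = True
      NOT V OR D = False
        NOT V = False
    (D AND NOT A) AND P = False
      D AND NOT A = False
        NOT A = False
  NOT (((P IFF D) OR (D AND Q))) = True
    (P IFF D) OR (D AND Q) = False
      P IFF D = False
      D AND Q = False
Both conjuncts True, so the formula holds.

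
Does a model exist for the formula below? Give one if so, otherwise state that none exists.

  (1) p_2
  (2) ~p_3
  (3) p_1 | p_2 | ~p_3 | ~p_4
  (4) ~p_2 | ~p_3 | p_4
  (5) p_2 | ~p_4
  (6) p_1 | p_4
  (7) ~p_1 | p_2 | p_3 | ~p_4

Unit clause (p_2) forces p_2 = True.
Unit clause (~p_3) forces p_3 = False.
Set p_1 = True.
Set p_4 = False.
Check each clause:
  (p_2): p_2 holds.
  (~p_3): ~p_3 holds.
  (p_1 | p_2 | ~p_3 | ~p_4): p_1 holds.
  (~p_2 | ~p_3 | p_4): ~p_3 holds.
  (p_2 | ~p_4): p_2 holds.
  (p_1 | p_4): p_1 holds.
  (~p_1 | p_2 | p_3 | ~p_4): p_2 holds.
All clauses satisfied.

p_1: True, p_2: True, p_3: False, p_4: False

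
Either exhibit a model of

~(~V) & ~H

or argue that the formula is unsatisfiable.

H: False, V: True

  ~(~V) = True
    ~V = False
  ~H = True
Both conjuncts True, so the formula holds.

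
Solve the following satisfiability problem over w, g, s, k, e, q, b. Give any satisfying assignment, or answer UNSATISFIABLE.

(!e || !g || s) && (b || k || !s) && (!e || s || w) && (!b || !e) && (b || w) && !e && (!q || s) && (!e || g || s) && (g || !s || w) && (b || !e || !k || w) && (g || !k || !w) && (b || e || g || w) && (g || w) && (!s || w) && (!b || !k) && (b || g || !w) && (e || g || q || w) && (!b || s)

w = True; g = True; s = True; k = False; e = False; q = True; b = True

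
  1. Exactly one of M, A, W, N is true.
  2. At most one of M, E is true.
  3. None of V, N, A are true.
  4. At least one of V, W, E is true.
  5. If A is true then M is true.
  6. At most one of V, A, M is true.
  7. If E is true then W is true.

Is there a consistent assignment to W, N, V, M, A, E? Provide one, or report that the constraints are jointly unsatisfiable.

W = True, N = False, V = False, M = False, A = False, E = True

  (1) {M, A, W, N}: 1 true — exactly one ✓
  (2) {M, E}: 1 true — at most one ✓
  (3) {V, N, A}: 0 true — none ✓
  (4) {V, W, E}: 2 true — at least one ✓
  (5) A=F ⇒ M: vacuous ✓
  (6) {V, A, M}: 0 true — at most one ✓
  (7) E=T ⇒ W: T ✓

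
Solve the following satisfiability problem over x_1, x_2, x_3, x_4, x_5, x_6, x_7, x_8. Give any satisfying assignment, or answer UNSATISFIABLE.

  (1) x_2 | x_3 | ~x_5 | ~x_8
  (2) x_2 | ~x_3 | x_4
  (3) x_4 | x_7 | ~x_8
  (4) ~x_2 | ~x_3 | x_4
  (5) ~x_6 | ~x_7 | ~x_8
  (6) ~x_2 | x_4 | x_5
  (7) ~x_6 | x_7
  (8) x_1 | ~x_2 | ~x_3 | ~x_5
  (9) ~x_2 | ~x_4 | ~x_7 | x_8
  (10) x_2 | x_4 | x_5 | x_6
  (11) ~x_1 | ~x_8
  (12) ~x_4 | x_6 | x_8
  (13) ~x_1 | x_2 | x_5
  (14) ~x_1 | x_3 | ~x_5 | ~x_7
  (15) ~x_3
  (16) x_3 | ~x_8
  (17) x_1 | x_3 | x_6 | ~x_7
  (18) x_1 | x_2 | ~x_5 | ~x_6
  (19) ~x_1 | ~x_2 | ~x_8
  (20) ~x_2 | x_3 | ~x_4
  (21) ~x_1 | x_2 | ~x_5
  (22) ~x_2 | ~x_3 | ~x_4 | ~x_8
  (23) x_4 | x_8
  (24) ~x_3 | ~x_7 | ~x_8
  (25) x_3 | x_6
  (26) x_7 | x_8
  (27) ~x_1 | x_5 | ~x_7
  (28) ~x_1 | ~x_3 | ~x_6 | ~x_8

x_1 = False; x_2 = False; x_3 = False; x_4 = True; x_5 = False; x_6 = True; x_7 = True; x_8 = False

Unit clause (~x_3) forces x_3 = False.
In (x_3 | ~x_8) only ~x_8 is left, so x_8 = False.
In (x_4 | x_8) only x_4 is left, so x_4 = True.
In (x_3 | x_6) only x_6 is left, so x_6 = True.
In (x_7 | x_8) only x_7 is left, so x_7 = True.
In (~x_2 | ~x_4 | ~x_7 | x_8) only ~x_2 is left, so x_2 = False.
Set x_1 = False.
  then (x_1 | x_2 | ~x_5 | ~x_6) forces x_5 = False.
All clauses satisfied.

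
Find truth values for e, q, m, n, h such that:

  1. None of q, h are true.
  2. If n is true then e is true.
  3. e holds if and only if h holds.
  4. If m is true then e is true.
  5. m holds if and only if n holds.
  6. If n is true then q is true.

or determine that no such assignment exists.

e: False, q: False, m: False, n: False, h: False

  (1) {q, h}: 0 true — none ✓
  (2) n=F ⇒ e: vacuous ✓
  (3) e=F, h=F — same ✓
  (4) m=F ⇒ e: vacuous ✓
  (5) m=F, n=F — same ✓
  (6) n=F ⇒ q: vacuous ✓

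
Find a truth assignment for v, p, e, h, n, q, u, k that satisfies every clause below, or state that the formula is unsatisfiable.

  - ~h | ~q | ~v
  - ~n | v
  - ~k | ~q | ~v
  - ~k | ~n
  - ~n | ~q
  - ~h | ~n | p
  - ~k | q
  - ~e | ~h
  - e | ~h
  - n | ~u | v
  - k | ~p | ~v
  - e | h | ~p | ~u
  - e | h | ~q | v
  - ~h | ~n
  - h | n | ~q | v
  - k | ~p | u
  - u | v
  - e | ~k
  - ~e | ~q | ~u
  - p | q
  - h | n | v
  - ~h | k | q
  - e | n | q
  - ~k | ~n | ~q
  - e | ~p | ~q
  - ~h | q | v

Try v = False:
  (~n | v) forces n = False.
  (n | ~u | v) forces u = False.
  clause (u | v) is falsified — backtrack.
So v = True.
Set p = False.
  then (p | q) forces q = True.
  then (~h | ~q | ~v) forces h = False.
  then (~k | ~q | ~v) forces k = False.
  then (~n | ~q) forces n = False.
Set e = False.
Set u = True.
All clauses satisfied.

v=T; p=F; e=F; h=F; n=F; q=T; u=T; k=F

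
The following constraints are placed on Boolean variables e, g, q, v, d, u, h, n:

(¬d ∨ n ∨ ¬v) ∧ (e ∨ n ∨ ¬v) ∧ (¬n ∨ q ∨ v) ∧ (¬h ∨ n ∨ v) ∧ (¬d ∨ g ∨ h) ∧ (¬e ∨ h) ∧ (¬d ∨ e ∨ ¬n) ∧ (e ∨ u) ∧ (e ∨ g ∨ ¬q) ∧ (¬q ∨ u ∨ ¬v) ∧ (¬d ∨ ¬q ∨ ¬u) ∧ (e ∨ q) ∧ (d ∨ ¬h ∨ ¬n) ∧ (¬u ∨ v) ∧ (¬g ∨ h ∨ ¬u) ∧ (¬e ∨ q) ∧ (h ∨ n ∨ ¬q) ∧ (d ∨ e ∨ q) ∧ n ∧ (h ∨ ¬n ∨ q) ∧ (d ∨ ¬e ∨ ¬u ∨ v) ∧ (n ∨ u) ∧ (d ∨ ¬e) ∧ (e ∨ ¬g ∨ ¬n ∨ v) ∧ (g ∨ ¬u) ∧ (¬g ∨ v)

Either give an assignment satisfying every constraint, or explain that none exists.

e = True, g = False, q = True, v = False, d = True, u = False, h = True, n = True

Unit clause (n) forces n = True.
Set e = True.
  then (¬e ∨ h) forces h = True.
  then (d ∨ ¬h ∨ ¬n) forces d = True.
  then (¬e ∨ q) forces q = True.
  then (¬d ∨ ¬q ∨ ¬u) forces u = False.
  then (¬q ∨ u ∨ ¬v) forces v = False.
  then (¬g ∨ v) forces g = False.
All clauses satisfied.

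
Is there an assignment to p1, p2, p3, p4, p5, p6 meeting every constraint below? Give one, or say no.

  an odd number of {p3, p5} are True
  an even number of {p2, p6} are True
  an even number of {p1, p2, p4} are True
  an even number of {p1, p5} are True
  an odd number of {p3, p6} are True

p1: False, p2: False, p3: True, p4: False, p5: False, p6: False

{p3, p5}: 1 true → odd ✓
{p2, p6}: 0 true → even ✓
{p1, p2, p4}: 0 true → even ✓
{p1, p5}: 0 true → even ✓
{p3, p6}: 1 true → odd ✓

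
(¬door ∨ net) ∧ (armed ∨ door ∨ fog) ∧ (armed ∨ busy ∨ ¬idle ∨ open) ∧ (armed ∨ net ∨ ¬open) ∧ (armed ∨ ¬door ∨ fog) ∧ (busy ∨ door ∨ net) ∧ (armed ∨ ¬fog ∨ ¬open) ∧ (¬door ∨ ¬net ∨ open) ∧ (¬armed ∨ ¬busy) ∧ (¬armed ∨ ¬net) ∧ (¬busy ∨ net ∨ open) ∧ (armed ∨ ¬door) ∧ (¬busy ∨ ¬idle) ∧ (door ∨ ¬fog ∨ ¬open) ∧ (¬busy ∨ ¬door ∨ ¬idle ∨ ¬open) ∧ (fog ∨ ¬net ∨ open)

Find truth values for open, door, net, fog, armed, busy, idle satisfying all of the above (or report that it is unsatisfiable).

open=F, door=F, net=T, fog=T, armed=F, busy=F, idle=F

Set open = False.
Try door = True:
  (¬door ∨ net) forces net = True.
  clause (¬door ∨ ¬net ∨ open) is falsified — backtrack.
So door = False.
Try net = False:
  (busy ∨ door ∨ net) forces busy = True.
  clause (¬busy ∨ net ∨ open) is falsified — backtrack.
So net = True.
  then (¬armed ∨ ¬net) forces armed = False.
  then (fog ∨ ¬net ∨ open) forces fog = True.
Set busy = False.
  then (armed ∨ busy ∨ ¬idle ∨ open) forces idle = False.
All clauses satisfied.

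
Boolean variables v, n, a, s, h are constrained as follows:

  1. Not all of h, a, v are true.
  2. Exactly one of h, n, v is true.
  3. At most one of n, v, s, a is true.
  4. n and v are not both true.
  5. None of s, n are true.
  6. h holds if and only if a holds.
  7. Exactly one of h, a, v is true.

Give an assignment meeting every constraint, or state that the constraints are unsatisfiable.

v: True; n: False; a: False; s: False; h: False

  (1) {h, a, v}: 1/3 true — not all ✓
  (2) {h, n, v}: 1 true — exactly one ✓
  (3) {n, v, s, a}: 1 true — at most one ✓
  (4) n=F, v=T — not both ✓
  (5) {s, n}: 0 true — none ✓
  (6) h=F, a=F — same ✓
  (7) {h, a, v}: 1 true — exactly one ✓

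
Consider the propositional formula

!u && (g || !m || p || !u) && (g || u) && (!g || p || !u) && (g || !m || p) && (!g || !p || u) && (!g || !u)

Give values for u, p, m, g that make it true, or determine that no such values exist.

Unit clause (!u) forces u = False.
In (g || u) only g is left, so g = True.
In (!g || !p || u) only !p is left, so p = False.
Set m = False.
All clauses satisfied.

u: False, p: False, m: False, g: True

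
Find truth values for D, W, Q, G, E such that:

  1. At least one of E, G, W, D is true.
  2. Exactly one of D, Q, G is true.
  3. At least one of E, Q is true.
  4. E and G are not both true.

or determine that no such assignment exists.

D = True; W = False; Q = False; G = False; E = True

  (1) {E, G, W, D}: 2 true — at least one ✓
  (2) {D, Q, G}: 1 true — exactly one ✓
  (3) {E, Q}: 1 true — at least one ✓
  (4) E=T, G=F — not both ✓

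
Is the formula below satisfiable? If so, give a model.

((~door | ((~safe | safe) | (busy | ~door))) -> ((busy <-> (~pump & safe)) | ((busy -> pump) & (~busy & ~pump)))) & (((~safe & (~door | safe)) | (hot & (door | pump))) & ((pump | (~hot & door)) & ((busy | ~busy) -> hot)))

safe = False; busy = False; hot = True; pump = True; door = True

  (~door | ((~safe | safe) | (busy | ~door))) -> ((busy <-> (~pump & safe)) | ((busy -> pump) & (~busy & ~pump))) = True
    ~door | ((~safe | safe) | (busy | ~door)) = True
      ~door = False
      (~safe | safe) | (busy | ~door) = True
        ~safe | safe = True
          ~safe = True
        busy | ~door = False
          ~door = False
    (busy <-> (~pump & safe)) | ((busy -> pump) & (~busy & ~pump)) = True
      busy <-> (~pump & safe) = True
        ~pump & safe = False
          ~pump = False
      (busy -> pump) & (~busy & ~pump) = False
        busy -> pump = True
        ~busy & ~pump = False
          ~busy = True
          ~pump = False
  ((~safe & (~door | safe)) | (hot & (door | pump))) & ((pump | (~hot & door)) & ((busy | ~busy) -> hot)) = True
    (~safe & (~door | safe)) | (hot & (door | pump)) = True
      ~safe & (~door | safe) = False
        ~safe = True
        ~door | safe = False
          ~door = False
      hot & (door | pump) = True
        door | pump = True
    (pump | (~hot & door)) & ((busy | ~busy) -> hot) = True
      pump | (~hot & door) = True
        ~hot & door = False
          ~hot = False
      (busy | ~busy) -> hot = True
        busy | ~busy = True
          ~busy = True
Both conjuncts True, so the formula holds.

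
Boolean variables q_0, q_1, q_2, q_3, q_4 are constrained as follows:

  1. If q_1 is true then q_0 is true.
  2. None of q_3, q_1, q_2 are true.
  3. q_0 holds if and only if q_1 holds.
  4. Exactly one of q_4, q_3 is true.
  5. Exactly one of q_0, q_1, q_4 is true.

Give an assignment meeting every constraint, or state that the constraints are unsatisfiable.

q_0 = False, q_1 = False, q_2 = False, q_3 = False, q_4 = True

  (1) q_1=F ⇒ q_0: vacuous ✓
  (2) {q_3, q_1, q_2}: 0 true — none ✓
  (3) q_0=F, q_1=F — same ✓
  (4) {q_4, q_3}: 1 true — exactly one ✓
  (5) {q_0, q_1, q_4}: 1 true — exactly one ✓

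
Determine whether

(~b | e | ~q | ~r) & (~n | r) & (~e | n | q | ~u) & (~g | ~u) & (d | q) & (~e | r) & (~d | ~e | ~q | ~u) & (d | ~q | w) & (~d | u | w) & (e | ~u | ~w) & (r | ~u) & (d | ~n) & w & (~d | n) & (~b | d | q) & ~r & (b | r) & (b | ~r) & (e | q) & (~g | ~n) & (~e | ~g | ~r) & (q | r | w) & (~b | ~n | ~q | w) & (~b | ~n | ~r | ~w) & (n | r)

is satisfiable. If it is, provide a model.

The formula is unsatisfiable.

Case r = True:
  Clause (~r) is falsified — contradiction.
Case r = False:
  (~n | r) forces n = False.
  Clause (n | r) is falsified — contradiction.
Both cases fail, so the formula is unsatisfiable.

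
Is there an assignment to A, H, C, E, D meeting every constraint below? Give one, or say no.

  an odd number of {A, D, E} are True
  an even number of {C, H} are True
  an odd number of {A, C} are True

A = True; H = False; C = False; E = False; D = False

{A, D, E}: 1 true → odd ✓
{C, H}: 0 true → even ✓
{A, C}: 1 true → odd ✓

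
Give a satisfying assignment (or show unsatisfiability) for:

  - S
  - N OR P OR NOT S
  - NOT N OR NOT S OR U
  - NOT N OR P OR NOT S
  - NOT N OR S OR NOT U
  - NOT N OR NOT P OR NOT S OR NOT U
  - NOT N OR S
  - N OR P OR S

Unit clause (S) forces S = True.
Set N = False.
  then (N OR P OR NOT S) forces P = True.
Set U = True.
Check each clause:
  (S): S holds.
  (N OR P OR NOT S): P holds.
  (NOT N OR NOT S OR U): NOT N holds.
  (NOT N OR P OR NOT S): NOT N holds.
  (NOT N OR S OR NOT U): NOT N holds.
  (NOT N OR NOT P OR NOT S OR NOT U): NOT N holds.
  (NOT N OR S): NOT N holds.
  (N OR P OR S): P holds.
All clauses satisfied.

S = True, N = False, U = True, P = True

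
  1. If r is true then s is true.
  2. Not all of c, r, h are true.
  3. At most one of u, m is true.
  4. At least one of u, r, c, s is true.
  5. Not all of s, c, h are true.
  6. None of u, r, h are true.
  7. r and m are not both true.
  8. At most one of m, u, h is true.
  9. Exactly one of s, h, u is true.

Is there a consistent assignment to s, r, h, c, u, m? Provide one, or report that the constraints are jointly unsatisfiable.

s = True; r = False; h = False; c = True; u = False; m = True

  (1) r=F ⇒ s: vacuous ✓
  (2) {c, r, h}: 1/3 true — not all ✓
  (3) {u, m}: 1 true — at most one ✓
  (4) {u, r, c, s}: 2 true — at least one ✓
  (5) {s, c, h}: 2/3 true — not all ✓
  (6) {u, r, h}: 0 true — none ✓
  (7) r=F, m=T — not both ✓
  (8) {m, u, h}: 1 true — at most one ✓
  (9) {s, h, u}: 1 true — exactly one ✓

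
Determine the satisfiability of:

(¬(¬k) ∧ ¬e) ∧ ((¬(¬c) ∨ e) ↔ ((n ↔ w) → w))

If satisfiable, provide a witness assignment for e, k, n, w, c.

e: False, k: True, n: False, w: False, c: False

  ¬(¬k) ∧ ¬e = True
    ¬(¬k) = True
      ¬k = False
    ¬e = True
  (¬(¬c) ∨ e) ↔ ((n ↔ w) → w) = True
    ¬(¬c) ∨ e = False
      ¬(¬c) = False
        ¬c = True
    (n ↔ w) → w = False
      n ↔ w = True
Both conjuncts True, so the formula holds.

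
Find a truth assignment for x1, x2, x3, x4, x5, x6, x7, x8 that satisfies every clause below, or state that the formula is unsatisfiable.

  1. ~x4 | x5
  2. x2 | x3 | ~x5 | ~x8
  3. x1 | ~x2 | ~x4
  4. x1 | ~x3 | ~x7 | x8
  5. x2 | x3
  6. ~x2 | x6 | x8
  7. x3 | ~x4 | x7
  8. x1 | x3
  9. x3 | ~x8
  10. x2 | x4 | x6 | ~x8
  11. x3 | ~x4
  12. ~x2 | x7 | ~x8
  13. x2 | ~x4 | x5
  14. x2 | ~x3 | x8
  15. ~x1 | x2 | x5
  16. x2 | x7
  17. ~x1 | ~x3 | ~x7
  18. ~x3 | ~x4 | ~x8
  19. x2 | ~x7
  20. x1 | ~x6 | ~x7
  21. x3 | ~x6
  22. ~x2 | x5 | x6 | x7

Set x1 = True.
Try x2 = False:
  (x2 | x3) forces x3 = True.
  (x2 | ~x3 | x8) forces x8 = True.
  (~x1 | x2 | x5) forces x5 = True.
  (x2 | x7) forces x7 = True.
  clause (~x1 | ~x3 | ~x7) is falsified — backtrack.
So x2 = True.
Try x3 = False:
  (x3 | ~x8) forces x8 = False.
  (~x2 | x6 | x8) forces x6 = True.
  clause (x3 | ~x6) is falsified — backtrack.
So x3 = True.
  then (~x1 | ~x3 | ~x7) forces x7 = False.
  then (~x2 | x7 | ~x8) forces x8 = False.
  then (~x2 | x6 | x8) forces x6 = True.
Set x4 = False.
Set x5 = False.
All clauses satisfied.

x1: True; x2: True; x3: True; x4: False; x5: False; x6: True; x7: False; x8: False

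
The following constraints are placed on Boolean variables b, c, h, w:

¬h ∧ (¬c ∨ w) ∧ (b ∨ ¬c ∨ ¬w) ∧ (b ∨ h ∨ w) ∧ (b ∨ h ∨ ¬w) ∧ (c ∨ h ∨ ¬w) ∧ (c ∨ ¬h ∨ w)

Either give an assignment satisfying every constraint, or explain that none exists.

b=T; c=T; h=F; w=T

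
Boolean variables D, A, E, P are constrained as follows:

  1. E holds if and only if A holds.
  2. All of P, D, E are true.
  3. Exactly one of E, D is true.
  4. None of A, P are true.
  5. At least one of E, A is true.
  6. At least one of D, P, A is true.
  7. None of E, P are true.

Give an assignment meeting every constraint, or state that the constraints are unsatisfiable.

The formula is unsatisfiable.

Case E = True:
  Constraint (7) is violated (E=T) — contradiction.
Case E = False:
  Constraint (2) is violated (E=F) — contradiction.
Both cases fail — unsatisfiable.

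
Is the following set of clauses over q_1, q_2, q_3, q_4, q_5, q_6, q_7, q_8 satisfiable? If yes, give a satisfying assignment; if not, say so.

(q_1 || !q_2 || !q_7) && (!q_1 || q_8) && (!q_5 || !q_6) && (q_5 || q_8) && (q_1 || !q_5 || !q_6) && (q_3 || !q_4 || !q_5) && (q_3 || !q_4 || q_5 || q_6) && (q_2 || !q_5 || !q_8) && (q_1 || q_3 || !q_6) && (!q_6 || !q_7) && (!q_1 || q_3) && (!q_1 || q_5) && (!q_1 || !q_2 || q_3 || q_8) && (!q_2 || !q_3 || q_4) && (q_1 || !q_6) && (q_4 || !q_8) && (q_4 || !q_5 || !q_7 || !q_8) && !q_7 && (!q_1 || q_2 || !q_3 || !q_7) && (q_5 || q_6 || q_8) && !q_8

q_1=F, q_2=F, q_3=T, q_4=T, q_5=T, q_6=F, q_7=F, q_8=F

Unit clause (!q_7) forces q_7 = False.
Unit clause (!q_8) forces q_8 = False.
In (!q_1 || q_8) only !q_1 is left, so q_1 = False.
In (q_5 || q_8) only q_5 is left, so q_5 = True.
In (q_1 || !q_5 || !q_6) only !q_6 is left, so q_6 = False.
Set q_2 = False.
Set q_3 = True.
Set q_4 = True.
All clauses satisfied.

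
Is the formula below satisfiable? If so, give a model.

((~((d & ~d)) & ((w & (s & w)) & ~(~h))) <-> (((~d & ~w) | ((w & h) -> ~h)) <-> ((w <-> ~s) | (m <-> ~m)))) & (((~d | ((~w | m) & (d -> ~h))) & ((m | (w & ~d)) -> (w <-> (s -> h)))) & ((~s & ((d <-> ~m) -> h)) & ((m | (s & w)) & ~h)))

Unsatisfiable

Case h = True: the conjunct ~h is False.
Case h = False: the formula simplifies to ~(((w <-> ~s) | (m <-> ~m))) & (((~d | (~w | m)) & ((m | (w & ~d)) -> (w <-> ~s))) & ((~s & ~((d <-> ~m))) & (m | (s & w)))).
  s = True: the conjunct ~s is False.
  s = False: simplifies to ~((w | (m <-> ~m))) & (((~d | (~w | m)) & ((m | (w & ~d)) -> w)) & (~((d <-> ~m)) & m)).
    m = True: simplifies to ~w & (w & ~(~d)).
      w = True: the conjunct ~w is False.
      w = False: the conjunct w is False.
    m = False: the conjunct m is False.
Both cases fail — unsatisfiable.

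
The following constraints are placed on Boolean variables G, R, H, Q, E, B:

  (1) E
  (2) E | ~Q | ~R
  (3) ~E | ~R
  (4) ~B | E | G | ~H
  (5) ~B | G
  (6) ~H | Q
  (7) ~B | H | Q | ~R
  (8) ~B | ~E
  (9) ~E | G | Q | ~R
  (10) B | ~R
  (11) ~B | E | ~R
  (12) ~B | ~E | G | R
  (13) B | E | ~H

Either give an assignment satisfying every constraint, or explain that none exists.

G = False; R = False; H = True; Q = True; E = True; B = False

Unit clause (E) forces E = True.
In (~E | ~R) only ~R is left, so R = False.
In (~B | ~E) only ~B is left, so B = False.
Set G = False.
Set H = True.
  then (~H | Q) forces Q = True.
All clauses satisfied.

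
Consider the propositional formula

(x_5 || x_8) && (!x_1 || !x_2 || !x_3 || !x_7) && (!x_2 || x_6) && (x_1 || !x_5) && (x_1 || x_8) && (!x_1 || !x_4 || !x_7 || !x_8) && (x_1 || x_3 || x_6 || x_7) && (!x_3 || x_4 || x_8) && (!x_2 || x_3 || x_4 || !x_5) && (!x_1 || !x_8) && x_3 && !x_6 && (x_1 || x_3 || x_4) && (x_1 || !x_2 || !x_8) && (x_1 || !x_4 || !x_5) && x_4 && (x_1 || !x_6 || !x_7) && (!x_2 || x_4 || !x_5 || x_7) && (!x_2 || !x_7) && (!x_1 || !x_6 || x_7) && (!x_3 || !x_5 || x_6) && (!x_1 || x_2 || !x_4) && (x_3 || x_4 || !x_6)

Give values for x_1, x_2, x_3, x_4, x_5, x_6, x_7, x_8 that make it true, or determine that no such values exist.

x_1=F, x_2=F, x_3=T, x_4=T, x_5=F, x_6=F, x_7=F, x_8=T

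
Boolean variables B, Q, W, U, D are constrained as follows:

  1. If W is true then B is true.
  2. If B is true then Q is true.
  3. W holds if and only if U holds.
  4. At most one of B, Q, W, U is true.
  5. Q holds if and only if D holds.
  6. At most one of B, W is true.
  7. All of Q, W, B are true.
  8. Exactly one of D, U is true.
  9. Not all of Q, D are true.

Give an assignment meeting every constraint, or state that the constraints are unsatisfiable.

Unsatisfiable — no assignment works.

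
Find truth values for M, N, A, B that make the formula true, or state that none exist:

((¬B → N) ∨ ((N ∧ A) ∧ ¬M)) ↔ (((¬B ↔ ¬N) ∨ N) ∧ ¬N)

Unsatisfiable

Case N = True: the formula becomes (True ∨ (A ∧ ¬M)) ↔ (True ∧ False) = False.
Case N = False: the formula simplifies to B ↔ ¬B.
  B = True: this becomes True ↔ ¬True = False.
  B = False: this becomes False ↔ ¬False = False.
Both cases fail — unsatisfiable.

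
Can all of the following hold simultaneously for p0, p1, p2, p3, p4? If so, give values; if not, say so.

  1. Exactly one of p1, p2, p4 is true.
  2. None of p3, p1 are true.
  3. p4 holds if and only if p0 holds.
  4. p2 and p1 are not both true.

p0: False; p1: False; p2: True; p3: False; p4: False

  (1) {p1, p2, p4}: 1 true — exactly one ✓
  (2) {p3, p1}: 0 true — none ✓
  (3) p4=F, p0=F — same ✓
  (4) p2=T, p1=F — not both ✓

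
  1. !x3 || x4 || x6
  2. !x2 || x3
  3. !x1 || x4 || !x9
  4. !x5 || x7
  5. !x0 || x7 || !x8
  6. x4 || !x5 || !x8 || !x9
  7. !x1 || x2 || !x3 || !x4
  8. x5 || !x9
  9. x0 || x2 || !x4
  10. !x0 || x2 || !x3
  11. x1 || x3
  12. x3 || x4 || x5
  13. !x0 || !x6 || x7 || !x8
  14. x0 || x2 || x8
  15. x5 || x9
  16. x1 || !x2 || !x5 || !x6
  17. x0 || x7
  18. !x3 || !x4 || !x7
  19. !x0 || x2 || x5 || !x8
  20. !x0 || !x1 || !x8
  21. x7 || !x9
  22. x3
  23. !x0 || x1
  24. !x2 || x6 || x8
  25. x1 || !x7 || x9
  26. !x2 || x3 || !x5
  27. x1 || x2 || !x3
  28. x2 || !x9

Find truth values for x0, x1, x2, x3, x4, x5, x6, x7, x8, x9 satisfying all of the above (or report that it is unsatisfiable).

Unit clause (x3) forces x3 = True.
Set x0 = False.
  then (x0 || x7) forces x7 = True.
  then (!x3 || !x4 || !x7) forces x4 = False.
  then (!x3 || x4 || x6) forces x6 = True.
Set x1 = True.
  then (!x1 || x4 || !x9) forces x9 = False.
  then (x5 || x9) forces x5 = True.
Set x2 = True.
Set x8 = False.
All clauses satisfied.

x0 = False; x1 = True; x2 = True; x3 = True; x4 = False; x5 = True; x6 = True; x7 = True; x8 = False; x9 = False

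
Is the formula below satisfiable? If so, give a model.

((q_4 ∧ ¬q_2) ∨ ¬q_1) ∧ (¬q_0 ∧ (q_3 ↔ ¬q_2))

q_0 = False; q_1 = False; q_2 = False; q_3 = True; q_4 = False

  (q_4 ∧ ¬q_2) ∨ ¬q_1 = True
    q_4 ∧ ¬q_2 = False
      ¬q_2 = True
    ¬q_1 = True
  ¬q_0 ∧ (q_3 ↔ ¬q_2) = True
    ¬q_0 = True
    q_3 ↔ ¬q_2 = True
      ¬q_2 = True
Both conjuncts True, so the formula holds.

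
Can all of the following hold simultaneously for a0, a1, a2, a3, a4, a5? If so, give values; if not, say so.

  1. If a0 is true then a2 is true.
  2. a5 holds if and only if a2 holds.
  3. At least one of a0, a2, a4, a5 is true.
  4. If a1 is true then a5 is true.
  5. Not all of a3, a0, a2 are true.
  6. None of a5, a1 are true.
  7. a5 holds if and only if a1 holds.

a0 = False, a1 = False, a2 = False, a3 = True, a4 = True, a5 = False

  (1) a0=F ⇒ a2: vacuous ✓
  (2) a5=F, a2=F — same ✓
  (3) {a0, a2, a4, a5}: 1 true — at least one ✓
  (4) a1=F ⇒ a5: vacuous ✓
  (5) {a3, a0, a2}: 1/3 true — not all ✓
  (6) {a5, a1}: 0 true — none ✓
  (7) a5=F, a1=F — same ✓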